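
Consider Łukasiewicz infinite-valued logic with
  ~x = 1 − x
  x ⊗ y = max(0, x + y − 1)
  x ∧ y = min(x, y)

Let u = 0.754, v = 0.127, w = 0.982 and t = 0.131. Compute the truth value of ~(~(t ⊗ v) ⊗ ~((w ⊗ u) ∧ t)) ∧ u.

t ⊗ v = max(0, 0.131 + 0.127 − 1) = max(0, -0.742) = 0.000
~(t ⊗ v) = 1 − 0.000 = 1.000
w ⊗ u = max(0, 0.982 + 0.754 − 1) = max(0, 0.736) = 0.736
(w ⊗ u) ∧ t = min(0.736, 0.131) = 0.131
~((w ⊗ u) ∧ t) = 1 − 0.131 = 0.869
~(t ⊗ v) ⊗ ~((w ⊗ u) ∧ t) = max(0, 1.000 + 0.869 − 1) = max(0, 0.869) = 0.869
~(~(t ⊗ v) ⊗ ~((w ⊗ u) ∧ t)) = 1 − 0.869 = 0.131
~(~(t ⊗ v) ⊗ ~((w ⊗ u) ∧ t)) ∧ u = min(0.131, 0.754) = 0.131

0.131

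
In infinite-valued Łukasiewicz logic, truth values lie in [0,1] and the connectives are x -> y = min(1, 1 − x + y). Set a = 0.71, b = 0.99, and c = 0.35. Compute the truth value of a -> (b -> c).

0.65

b -> c = min(1, 1 − 0.99 + 0.35) = min(1, 0.36) = 0.36
a -> (b -> c) = min(1, 1 − 0.71 + 0.36) = min(1, 0.65) = 0.65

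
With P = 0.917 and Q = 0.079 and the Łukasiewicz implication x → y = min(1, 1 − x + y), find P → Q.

P → Q = min(1, 1 − 0.917 + 0.079) = min(1, 0.162) = 0.162
For comparison, the Gödel implication (1 if x ≤ y else y) would give 0.079.

0.162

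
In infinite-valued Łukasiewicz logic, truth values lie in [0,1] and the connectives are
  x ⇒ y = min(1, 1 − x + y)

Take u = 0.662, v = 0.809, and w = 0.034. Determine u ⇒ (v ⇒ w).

0.563

v ⇒ w = min(1, 1 − 0.809 + 0.034) = min(1, 0.225) = 0.225
u ⇒ (v ⇒ w) = min(1, 1 − 0.662 + 0.225) = min(1, 0.563) = 0.563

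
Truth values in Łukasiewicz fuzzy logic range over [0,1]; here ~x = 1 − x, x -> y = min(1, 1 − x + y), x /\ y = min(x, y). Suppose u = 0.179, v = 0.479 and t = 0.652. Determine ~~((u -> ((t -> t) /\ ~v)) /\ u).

t -> t = min(1, 1 − 0.652 + 0.652) = min(1, 1.000) = 1.000
~v = 1 − 0.479 = 0.521
(t -> t) /\ ~v = min(1.000, 0.521) = 0.521
u -> ((t -> t) /\ ~v) = min(1, 1 − 0.179 + 0.521) = min(1, 1.342) = 1.000
(u -> ((t -> t) /\ ~v)) /\ u = min(1.000, 0.179) = 0.179
~((u -> ((t -> t) /\ ~v)) /\ u) = 1 − 0.179 = 0.821
~~((u -> ((t -> t) /\ ~v)) /\ u) = 1 − 0.821 = 0.179

0.179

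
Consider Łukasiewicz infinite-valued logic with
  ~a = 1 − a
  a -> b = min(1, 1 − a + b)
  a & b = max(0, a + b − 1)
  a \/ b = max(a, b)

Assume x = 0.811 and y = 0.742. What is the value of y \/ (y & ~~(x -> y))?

0.742

x -> y = min(1, 1 − 0.811 + 0.742) = min(1, 0.931) = 0.931
~(x -> y) = 1 − 0.931 = 0.069
~~(x -> y) = 1 − 0.069 = 0.931
y & ~~(x -> y) = max(0, 0.742 + 0.931 − 1) = max(0, 0.673) = 0.673
y \/ (y & ~~(x -> y)) = max(0.742, 0.673) = 0.742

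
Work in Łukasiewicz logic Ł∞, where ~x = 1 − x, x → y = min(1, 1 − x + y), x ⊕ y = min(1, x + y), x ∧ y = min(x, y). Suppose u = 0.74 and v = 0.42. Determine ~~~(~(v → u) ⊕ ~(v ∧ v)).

v → u = min(1, 1 − 0.42 + 0.74) = min(1, 1.32) = 1.00
~(v → u) = 1 − 1.00 = 0.00
v ∧ v = min(0.42, 0.42) = 0.42
~(v ∧ v) = 1 − 0.42 = 0.58
~(v → u) ⊕ ~(v ∧ v) = min(1, 0.00 + 0.58) = min(1, 0.58) = 0.58
~(~(v → u) ⊕ ~(v ∧ v)) = 1 − 0.58 = 0.42
~~(~(v → u) ⊕ ~(v ∧ v)) = 1 − 0.42 = 0.58
~~~(~(v → u) ⊕ ~(v ∧ v)) = 1 − 0.58 = 0.42

0.42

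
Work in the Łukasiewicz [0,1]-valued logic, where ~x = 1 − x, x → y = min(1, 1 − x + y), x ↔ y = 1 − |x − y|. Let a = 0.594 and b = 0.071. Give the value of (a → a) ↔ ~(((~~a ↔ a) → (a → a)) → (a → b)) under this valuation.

a → a = min(1, 1 − 0.594 + 0.594) = min(1, 1.000) = 1.000
~a = 1 − 0.594 = 0.406
~~a = 1 − 0.406 = 0.594
~~a ↔ a = 1 − |0.594 − 0.594| = 1 − 0.000 = 1.000
(~~a ↔ a) → (a → a) = min(1, 1 − 1.000 + 1.000) = min(1, 1.000) = 1.000
a → b = min(1, 1 − 0.594 + 0.071) = min(1, 0.477) = 0.477
((~~a ↔ a) → (a → a)) → (a → b) = min(1, 1 − 1.000 + 0.477) = min(1, 0.477) = 0.477
~(((~~a ↔ a) → (a → a)) → (a → b)) = 1 − 0.477 = 0.523
(a → a) ↔ ~(((~~a ↔ a) → (a → a)) → (a → b)) = 1 − |1.000 − 0.523| = 1 − 0.477 = 0.523

0.523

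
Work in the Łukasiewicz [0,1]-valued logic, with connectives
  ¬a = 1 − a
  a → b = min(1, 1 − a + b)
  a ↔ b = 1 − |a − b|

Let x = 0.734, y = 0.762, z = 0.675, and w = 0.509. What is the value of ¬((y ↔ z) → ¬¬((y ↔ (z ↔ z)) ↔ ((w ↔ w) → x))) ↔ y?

0.238

y ↔ z = 1 − |0.762 − 0.675| = 1 − 0.087 = 0.913
z ↔ z = 1 − |0.675 − 0.675| = 1 − 0.000 = 1.000
y ↔ (z ↔ z) = 1 − |0.762 − 1.000| = 1 − 0.238 = 0.762
w ↔ w = 1 − |0.509 − 0.509| = 1 − 0.000 = 1.000
(w ↔ w) → x = min(1, 1 − 1.000 + 0.734) = min(1, 0.734) = 0.734
(y ↔ (z ↔ z)) ↔ ((w ↔ w) → x) = 1 − |0.762 − 0.734| = 1 − 0.028 = 0.972
¬((y ↔ (z ↔ z)) ↔ ((w ↔ w) → x)) = 1 − 0.972 = 0.028
¬¬((y ↔ (z ↔ z)) ↔ ((w ↔ w) → x)) = 1 − 0.028 = 0.972
(y ↔ z) → ¬¬((y ↔ (z ↔ z)) ↔ ((w ↔ w) → x)) = min(1, 1 − 0.913 + 0.972) = min(1, 1.059) = 1.000
¬((y ↔ z) → ¬¬((y ↔ (z ↔ z)) ↔ ((w ↔ w) → x))) = 1 − 1.000 = 0.000
¬((y ↔ z) → ¬¬((y ↔ (z ↔ z)) ↔ ((w ↔ w) → x))) ↔ y = 1 − |0.000 − 0.762| = 1 − 0.762 = 0.238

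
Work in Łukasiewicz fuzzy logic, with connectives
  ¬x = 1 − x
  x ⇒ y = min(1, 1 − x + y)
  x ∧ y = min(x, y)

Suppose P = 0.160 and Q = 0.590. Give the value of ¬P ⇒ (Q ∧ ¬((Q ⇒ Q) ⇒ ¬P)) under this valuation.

¬P = 1 − 0.160 = 0.840
Q ⇒ Q = min(1, 1 − 0.590 + 0.590) = min(1, 1.000) = 1.000
(Q ⇒ Q) ⇒ ¬P = min(1, 1 − 1.000 + 0.840) = min(1, 0.840) = 0.840
¬((Q ⇒ Q) ⇒ ¬P) = 1 − 0.840 = 0.160
Q ∧ ¬((Q ⇒ Q) ⇒ ¬P) = min(0.590, 0.160) = 0.160
¬P ⇒ (Q ∧ ¬((Q ⇒ Q) ⇒ ¬P)) = min(1, 1 − 0.840 + 0.160) = min(1, 0.320) = 0.320

0.320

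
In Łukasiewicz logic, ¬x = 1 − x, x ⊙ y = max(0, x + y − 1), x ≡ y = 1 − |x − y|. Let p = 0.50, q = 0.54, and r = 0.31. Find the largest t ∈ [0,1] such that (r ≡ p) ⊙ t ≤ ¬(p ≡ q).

0.23

r ≡ p = 1 − |0.31 − 0.50| = 1 − 0.19 = 0.81
So the left factor is r ≡ p = 0.81.
p ≡ q = 1 − |0.50 − 0.54| = 1 − 0.04 = 0.96
¬(p ≡ q) = 1 − 0.96 = 0.04
So the right-hand bound is ¬(p ≡ q) = 0.04.
The residuum of the Łukasiewicz t-norm gives the supremum: min(1, 1 − 0.81 + 0.04).
1 − 0.81 + 0.04 = 0.23, so t = min(1, 0.23) = 0.23.
Check: 0.81 ⊙ 0.23 = max(0, 0.04) = 0.04 ≤ 0.04.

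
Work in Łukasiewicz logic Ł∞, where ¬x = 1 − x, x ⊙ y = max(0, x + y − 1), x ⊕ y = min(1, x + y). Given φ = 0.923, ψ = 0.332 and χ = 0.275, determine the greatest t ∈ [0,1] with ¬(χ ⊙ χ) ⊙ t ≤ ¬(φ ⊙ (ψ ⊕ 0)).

0.745

χ ⊙ χ = max(0, 0.275 + 0.275 − 1) = max(0, -0.450) = 0.000
¬(χ ⊙ χ) = 1 − 0.000 = 1.000
So the left factor is ¬(χ ⊙ χ) = 1.000.
ψ ⊕ 0 = min(1, 0.332 + 0.000) = min(1, 0.332) = 0.332
φ ⊙ (ψ ⊕ 0) = max(0, 0.923 + 0.332 − 1) = max(0, 0.255) = 0.255
¬(φ ⊙ (ψ ⊕ 0)) = 1 − 0.255 = 0.745
So the right-hand bound is ¬(φ ⊙ (ψ ⊕ 0)) = 0.745.
The residuum of the Łukasiewicz t-norm gives the supremum: min(1, 1 − 1.000 + 0.745).
1 − 1.000 + 0.745 = 0.745, so t = min(1, 0.745) = 0.745.
Check: 1.000 ⊙ 0.745 = max(0, 0.745) = 0.745 ≤ 0.745.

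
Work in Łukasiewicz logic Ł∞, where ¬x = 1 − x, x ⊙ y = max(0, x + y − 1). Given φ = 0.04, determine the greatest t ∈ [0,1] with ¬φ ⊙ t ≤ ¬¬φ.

¬φ = 1 − 0.04 = 0.96
So the left factor is ¬φ = 0.96.
¬¬φ = 1 − 0.96 = 0.04
So the right-hand bound is ¬¬φ = 0.04.
The residuum of the Łukasiewicz t-norm gives the supremum: min(1, 1 − 0.96 + 0.04).
1 − 0.96 + 0.04 = 0.08, so t = min(1, 0.08) = 0.08.
Check: 0.96 ⊙ 0.08 = max(0, 0.04) = 0.04 ≤ 0.04.

0.08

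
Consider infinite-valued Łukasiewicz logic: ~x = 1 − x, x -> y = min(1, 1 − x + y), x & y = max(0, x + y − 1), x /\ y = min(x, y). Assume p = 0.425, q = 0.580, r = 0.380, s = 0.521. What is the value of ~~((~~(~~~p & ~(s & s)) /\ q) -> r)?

~p = 1 − 0.425 = 0.575
~~p = 1 − 0.575 = 0.425
~~~p = 1 − 0.425 = 0.575
s & s = max(0, 0.521 + 0.521 − 1) = max(0, 0.042) = 0.042
~(s & s) = 1 − 0.042 = 0.958
~~~p & ~(s & s) = max(0, 0.575 + 0.958 − 1) = max(0, 0.533) = 0.533
~(~~~p & ~(s & s)) = 1 − 0.533 = 0.467
~~(~~~p & ~(s & s)) = 1 − 0.467 = 0.533
~~(~~~p & ~(s & s)) /\ q = min(0.533, 0.580) = 0.533
(~~(~~~p & ~(s & s)) /\ q) -> r = min(1, 1 − 0.533 + 0.380) = min(1, 0.847) = 0.847
~((~~(~~~p & ~(s & s)) /\ q) -> r) = 1 − 0.847 = 0.153
~~((~~(~~~p & ~(s & s)) /\ q) -> r) = 1 − 0.153 = 0.847

0.847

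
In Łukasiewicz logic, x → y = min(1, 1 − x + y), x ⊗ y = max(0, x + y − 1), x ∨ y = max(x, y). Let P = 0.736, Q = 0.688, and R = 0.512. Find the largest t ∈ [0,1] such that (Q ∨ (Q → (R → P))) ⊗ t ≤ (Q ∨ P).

0.736

R → P = min(1, 1 − 0.512 + 0.736) = min(1, 1.224) = 1.000
Q → (R → P) = min(1, 1 − 0.688 + 1.000) = min(1, 1.312) = 1.000
Q ∨ (Q → (R → P)) = max(0.688, 1.000) = 1.000
So the left factor is Q ∨ (Q → (R → P)) = 1.000.
Q ∨ P = max(0.688, 0.736) = 0.736
So the right-hand bound is Q ∨ P = 0.736.
The residuum of the Łukasiewicz t-norm gives the supremum: min(1, 1 − 1.000 + 0.736).
1 − 1.000 + 0.736 = 0.736, so t = min(1, 0.736) = 0.736.
Check: 1.000 ⊗ 0.736 = max(0, 0.736) = 0.736 ≤ 0.736.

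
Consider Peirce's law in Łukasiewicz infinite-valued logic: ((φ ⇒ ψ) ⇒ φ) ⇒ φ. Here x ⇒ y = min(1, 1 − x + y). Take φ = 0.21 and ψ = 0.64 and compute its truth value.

φ ⇒ ψ = min(1, 1 − 0.21 + 0.64) = min(1, 1.43) = 1.00
(φ ⇒ ψ) ⇒ φ = min(1, 1 − 1.00 + 0.21) = min(1, 0.21) = 0.21
((φ ⇒ ψ) ⇒ φ) ⇒ φ = min(1, 1 − 0.21 + 0.21) = min(1, 1.00) = 1.00

1.00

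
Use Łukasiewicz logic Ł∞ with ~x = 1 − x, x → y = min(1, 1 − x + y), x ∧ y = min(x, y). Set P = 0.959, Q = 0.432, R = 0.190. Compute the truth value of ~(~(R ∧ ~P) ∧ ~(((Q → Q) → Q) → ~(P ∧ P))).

0.609

~P = 1 − 0.959 = 0.041
R ∧ ~P = min(0.190, 0.041) = 0.041
~(R ∧ ~P) = 1 − 0.041 = 0.959
Q → Q = min(1, 1 − 0.432 + 0.432) = min(1, 1.000) = 1.000
(Q → Q) → Q = min(1, 1 − 1.000 + 0.432) = min(1, 0.432) = 0.432
P ∧ P = min(0.959, 0.959) = 0.959
~(P ∧ P) = 1 − 0.959 = 0.041
((Q → Q) → Q) → ~(P ∧ P) = min(1, 1 − 0.432 + 0.041) = min(1, 0.609) = 0.609
~(((Q → Q) → Q) → ~(P ∧ P)) = 1 − 0.609 = 0.391
~(R ∧ ~P) ∧ ~(((Q → Q) → Q) → ~(P ∧ P)) = min(0.959, 0.391) = 0.391
~(~(R ∧ ~P) ∧ ~(((Q → Q) → Q) → ~(P ∧ P))) = 1 − 0.391 = 0.609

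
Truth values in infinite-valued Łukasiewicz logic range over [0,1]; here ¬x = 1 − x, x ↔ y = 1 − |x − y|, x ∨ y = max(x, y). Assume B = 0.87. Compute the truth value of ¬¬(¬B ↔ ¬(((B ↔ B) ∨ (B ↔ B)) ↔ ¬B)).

¬B = 1 − 0.87 = 0.13
B ↔ B = 1 − |0.87 − 0.87| = 1 − 0.00 = 1.00
(B ↔ B) ∨ (B ↔ B) = max(1.00, 1.00) = 1.00
((B ↔ B) ∨ (B ↔ B)) ↔ ¬B = 1 − |1.00 − 0.13| = 1 − 0.87 = 0.13
¬(((B ↔ B) ∨ (B ↔ B)) ↔ ¬B) = 1 − 0.13 = 0.87
¬B ↔ ¬(((B ↔ B) ∨ (B ↔ B)) ↔ ¬B) = 1 − |0.13 − 0.87| = 1 − 0.74 = 0.26
¬(¬B ↔ ¬(((B ↔ B) ∨ (B ↔ B)) ↔ ¬B)) = 1 − 0.26 = 0.74
¬¬(¬B ↔ ¬(((B ↔ B) ∨ (B ↔ B)) ↔ ¬B)) = 1 − 0.74 = 0.26

0.26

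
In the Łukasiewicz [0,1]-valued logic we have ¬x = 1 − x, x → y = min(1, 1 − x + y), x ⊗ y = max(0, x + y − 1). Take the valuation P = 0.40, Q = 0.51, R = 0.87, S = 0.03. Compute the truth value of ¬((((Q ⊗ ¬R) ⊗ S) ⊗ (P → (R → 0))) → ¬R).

¬R = 1 − 0.87 = 0.13
Q ⊗ ¬R = max(0, 0.51 + 0.13 − 1) = max(0, -0.36) = 0.00
(Q ⊗ ¬R) ⊗ S = max(0, 0.00 + 0.03 − 1) = max(0, -0.97) = 0.00
R → 0 = min(1, 1 − 0.87 + 0.00) = min(1, 0.13) = 0.13
P → (R → 0) = min(1, 1 − 0.40 + 0.13) = min(1, 0.73) = 0.73
((Q ⊗ ¬R) ⊗ S) ⊗ (P → (R → 0)) = max(0, 0.00 + 0.73 − 1) = max(0, -0.27) = 0.00
(((Q ⊗ ¬R) ⊗ S) ⊗ (P → (R → 0))) → ¬R = min(1, 1 − 0.00 + 0.13) = min(1, 1.13) = 1.00
¬((((Q ⊗ ¬R) ⊗ S) ⊗ (P → (R → 0))) → ¬R) = 1 − 1.00 = 0.00

0.00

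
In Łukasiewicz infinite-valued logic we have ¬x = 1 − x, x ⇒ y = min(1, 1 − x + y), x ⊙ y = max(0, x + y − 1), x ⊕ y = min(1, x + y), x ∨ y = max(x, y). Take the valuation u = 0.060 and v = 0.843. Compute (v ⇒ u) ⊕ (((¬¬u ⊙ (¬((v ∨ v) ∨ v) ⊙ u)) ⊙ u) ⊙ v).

v ⇒ u = min(1, 1 − 0.843 + 0.060) = min(1, 0.217) = 0.217
¬u = 1 − 0.060 = 0.940
¬¬u = 1 − 0.940 = 0.060
v ∨ v = max(0.843, 0.843) = 0.843
(v ∨ v) ∨ v = max(0.843, 0.843) = 0.843
¬((v ∨ v) ∨ v) = 1 − 0.843 = 0.157
¬((v ∨ v) ∨ v) ⊙ u = max(0, 0.157 + 0.060 − 1) = max(0, -0.783) = 0.000
¬¬u ⊙ (¬((v ∨ v) ∨ v) ⊙ u) = max(0, 0.060 + 0.000 − 1) = max(0, -0.940) = 0.000
(¬¬u ⊙ (¬((v ∨ v) ∨ v) ⊙ u)) ⊙ u = max(0, 0.000 + 0.060 − 1) = max(0, -0.940) = 0.000
((¬¬u ⊙ (¬((v ∨ v) ∨ v) ⊙ u)) ⊙ u) ⊙ v = max(0, 0.000 + 0.843 − 1) = max(0, -0.157) = 0.000
(v ⇒ u) ⊕ (((¬¬u ⊙ (¬((v ∨ v) ∨ v) ⊙ u)) ⊙ u) ⊙ v) = min(1, 0.217 + 0.000) = min(1, 0.217) = 0.217

0.217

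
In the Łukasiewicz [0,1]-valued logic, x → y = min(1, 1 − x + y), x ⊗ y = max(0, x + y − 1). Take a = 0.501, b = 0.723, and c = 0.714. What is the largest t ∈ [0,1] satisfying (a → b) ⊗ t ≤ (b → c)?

a → b = min(1, 1 − 0.501 + 0.723) = min(1, 1.222) = 1.000
So the left factor is a → b = 1.000.
b → c = min(1, 1 − 0.723 + 0.714) = min(1, 0.991) = 0.991
So the right-hand bound is b → c = 0.991.
The residuum of the Łukasiewicz t-norm gives the supremum: min(1, 1 − 1.000 + 0.991).
1 − 1.000 + 0.991 = 0.991, so t = min(1, 0.991) = 0.991.
Check: 1.000 ⊗ 0.991 = max(0, 0.991) = 0.991 ≤ 0.991.

0.991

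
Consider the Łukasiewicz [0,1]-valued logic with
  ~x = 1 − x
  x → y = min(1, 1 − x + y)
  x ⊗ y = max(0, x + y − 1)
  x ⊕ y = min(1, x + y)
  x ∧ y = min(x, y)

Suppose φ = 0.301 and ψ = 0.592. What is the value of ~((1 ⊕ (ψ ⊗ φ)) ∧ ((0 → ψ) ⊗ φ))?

ψ ⊗ φ = max(0, 0.592 + 0.301 − 1) = max(0, -0.107) = 0.000
1 ⊕ (ψ ⊗ φ) = min(1, 1.000 + 0.000) = min(1, 1.000) = 1.000
0 → ψ = min(1, 1 − 0.000 + 0.592) = min(1, 1.592) = 1.000
(0 → ψ) ⊗ φ = max(0, 1.000 + 0.301 − 1) = max(0, 0.301) = 0.301
(1 ⊕ (ψ ⊗ φ)) ∧ ((0 → ψ) ⊗ φ) = min(1.000, 0.301) = 0.301
~((1 ⊕ (ψ ⊗ φ)) ∧ ((0 → ψ) ⊗ φ)) = 1 − 0.301 = 0.699

0.699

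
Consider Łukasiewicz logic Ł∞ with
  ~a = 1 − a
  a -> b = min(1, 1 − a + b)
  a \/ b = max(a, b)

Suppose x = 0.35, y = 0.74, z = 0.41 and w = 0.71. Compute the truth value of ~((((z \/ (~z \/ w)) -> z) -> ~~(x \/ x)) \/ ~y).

~z = 1 − 0.41 = 0.59
~z \/ w = max(0.59, 0.71) = 0.71
z \/ (~z \/ w) = max(0.41, 0.71) = 0.71
(z \/ (~z \/ w)) -> z = min(1, 1 − 0.71 + 0.41) = min(1, 0.70) = 0.70
x \/ x = max(0.35, 0.35) = 0.35
~(x \/ x) = 1 − 0.35 = 0.65
~~(x \/ x) = 1 − 0.65 = 0.35
((z \/ (~z \/ w)) -> z) -> ~~(x \/ x) = min(1, 1 − 0.70 + 0.35) = min(1, 0.65) = 0.65
~y = 1 − 0.74 = 0.26
(((z \/ (~z \/ w)) -> z) -> ~~(x \/ x)) \/ ~y = max(0.65, 0.26) = 0.65
~((((z \/ (~z \/ w)) -> z) -> ~~(x \/ x)) \/ ~y) = 1 − 0.65 = 0.35

0.35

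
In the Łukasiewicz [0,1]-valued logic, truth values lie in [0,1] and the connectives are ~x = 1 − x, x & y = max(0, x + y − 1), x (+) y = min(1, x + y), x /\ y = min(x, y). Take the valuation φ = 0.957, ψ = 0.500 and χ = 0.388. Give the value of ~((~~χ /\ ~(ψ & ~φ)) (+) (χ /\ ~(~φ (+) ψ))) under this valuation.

~χ = 1 − 0.388 = 0.612
~~χ = 1 − 0.612 = 0.388
~φ = 1 − 0.957 = 0.043
ψ & ~φ = max(0, 0.500 + 0.043 − 1) = max(0, -0.457) = 0.000
~(ψ & ~φ) = 1 − 0.000 = 1.000
~~χ /\ ~(ψ & ~φ) = min(0.388, 1.000) = 0.388
~φ (+) ψ = min(1, 0.043 + 0.500) = min(1, 0.543) = 0.543
~(~φ (+) ψ) = 1 − 0.543 = 0.457
χ /\ ~(~φ (+) ψ) = min(0.388, 0.457) = 0.388
(~~χ /\ ~(ψ & ~φ)) (+) (χ /\ ~(~φ (+) ψ)) = min(1, 0.388 + 0.388) = min(1, 0.776) = 0.776
~((~~χ /\ ~(ψ & ~φ)) (+) (χ /\ ~(~φ (+) ψ))) = 1 − 0.776 = 0.224

0.224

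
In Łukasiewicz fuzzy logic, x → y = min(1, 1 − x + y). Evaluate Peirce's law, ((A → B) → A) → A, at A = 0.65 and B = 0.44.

A → B = min(1, 1 − 0.65 + 0.44) = min(1, 0.79) = 0.79
(A → B) → A = min(1, 1 − 0.79 + 0.65) = min(1, 0.86) = 0.86
((A → B) → A) → A = min(1, 1 − 0.86 + 0.65) = min(1, 0.79) = 0.79
(The value 0.79 < 1 shows this instance is not satisfied; not a Ł∞-tautology in general.)

0.79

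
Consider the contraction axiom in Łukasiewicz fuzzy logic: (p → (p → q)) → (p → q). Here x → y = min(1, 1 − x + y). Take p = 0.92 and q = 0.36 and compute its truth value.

p → q = min(1, 1 − 0.92 + 0.36) = min(1, 0.44) = 0.44
p → (p → q) = min(1, 1 − 0.92 + 0.44) = min(1, 0.52) = 0.52
(p → (p → q)) → (p → q) = min(1, 1 − 0.52 + 0.44) = min(1, 0.92) = 0.92
(The value 0.92 < 1 shows this instance is not satisfied; fails in Ł∞ (the t-norm is not idempotent).)

0.92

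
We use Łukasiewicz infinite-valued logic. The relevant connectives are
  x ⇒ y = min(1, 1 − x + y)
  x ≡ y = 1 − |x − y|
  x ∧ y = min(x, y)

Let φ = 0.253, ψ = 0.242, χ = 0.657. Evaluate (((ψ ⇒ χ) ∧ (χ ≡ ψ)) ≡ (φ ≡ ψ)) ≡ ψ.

0.646

ψ ⇒ χ = min(1, 1 − 0.242 + 0.657) = min(1, 1.415) = 1.000
χ ≡ ψ = 1 − |0.657 − 0.242| = 1 − 0.415 = 0.585
(ψ ⇒ χ) ∧ (χ ≡ ψ) = min(1.000, 0.585) = 0.585
φ ≡ ψ = 1 − |0.253 − 0.242| = 1 − 0.011 = 0.989
((ψ ⇒ χ) ∧ (χ ≡ ψ)) ≡ (φ ≡ ψ) = 1 − |0.585 − 0.989| = 1 − 0.404 = 0.596
(((ψ ⇒ χ) ∧ (χ ≡ ψ)) ≡ (φ ≡ ψ)) ≡ ψ = 1 − |0.596 − 0.242| = 1 − 0.354 = 0.646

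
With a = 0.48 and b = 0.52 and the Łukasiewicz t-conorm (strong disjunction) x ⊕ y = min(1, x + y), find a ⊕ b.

a ⊕ b = min(1, 0.48 + 0.52) = min(1, 1.00) = 1.00
For comparison, the Gödel t-conorm max(x, y) would give 0.52.

1.00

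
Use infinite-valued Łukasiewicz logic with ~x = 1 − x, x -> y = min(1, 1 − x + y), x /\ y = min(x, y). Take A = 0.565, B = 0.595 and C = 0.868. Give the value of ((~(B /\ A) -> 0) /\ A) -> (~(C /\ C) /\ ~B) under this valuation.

B /\ A = min(0.595, 0.565) = 0.565
~(B /\ A) = 1 − 0.565 = 0.435
~(B /\ A) -> 0 = min(1, 1 − 0.435 + 0.000) = min(1, 0.565) = 0.565
(~(B /\ A) -> 0) /\ A = min(0.565, 0.565) = 0.565
C /\ C = min(0.868, 0.868) = 0.868
~(C /\ C) = 1 − 0.868 = 0.132
~B = 1 − 0.595 = 0.405
~(C /\ C) /\ ~B = min(0.132, 0.405) = 0.132
((~(B /\ A) -> 0) /\ A) -> (~(C /\ C) /\ ~B) = min(1, 1 − 0.565 + 0.132) = min(1, 0.567) = 0.567

0.567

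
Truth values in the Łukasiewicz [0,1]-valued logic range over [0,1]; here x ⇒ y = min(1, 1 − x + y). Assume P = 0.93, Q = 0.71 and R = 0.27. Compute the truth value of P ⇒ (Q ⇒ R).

0.63

Q ⇒ R = min(1, 1 − 0.71 + 0.27) = min(1, 0.56) = 0.56
P ⇒ (Q ⇒ R) = min(1, 1 − 0.93 + 0.56) = min(1, 0.63) = 0.63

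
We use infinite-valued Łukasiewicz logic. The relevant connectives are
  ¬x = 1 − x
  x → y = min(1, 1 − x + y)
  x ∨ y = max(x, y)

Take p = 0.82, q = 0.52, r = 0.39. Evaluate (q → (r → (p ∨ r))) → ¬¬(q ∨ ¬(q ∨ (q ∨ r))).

p ∨ r = max(0.82, 0.39) = 0.82
r → (p ∨ r) = min(1, 1 − 0.39 + 0.82) = min(1, 1.43) = 1.00
q → (r → (p ∨ r)) = min(1, 1 − 0.52 + 1.00) = min(1, 1.48) = 1.00
q ∨ r = max(0.52, 0.39) = 0.52
q ∨ (q ∨ r) = max(0.52, 0.52) = 0.52
¬(q ∨ (q ∨ r)) = 1 − 0.52 = 0.48
q ∨ ¬(q ∨ (q ∨ r)) = max(0.52, 0.48) = 0.52
¬(q ∨ ¬(q ∨ (q ∨ r))) = 1 − 0.52 = 0.48
¬¬(q ∨ ¬(q ∨ (q ∨ r))) = 1 − 0.48 = 0.52
(q → (r → (p ∨ r))) → ¬¬(q ∨ ¬(q ∨ (q ∨ r))) = min(1, 1 − 1.00 + 0.52) = min(1, 0.52) = 0.52

0.52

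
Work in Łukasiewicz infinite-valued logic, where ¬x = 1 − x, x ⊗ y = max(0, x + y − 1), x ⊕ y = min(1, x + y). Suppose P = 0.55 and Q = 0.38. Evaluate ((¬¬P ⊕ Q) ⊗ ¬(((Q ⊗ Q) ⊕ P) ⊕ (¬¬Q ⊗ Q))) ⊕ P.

0.93

¬P = 1 − 0.55 = 0.45
¬¬P = 1 − 0.45 = 0.55
¬¬P ⊕ Q = min(1, 0.55 + 0.38) = min(1, 0.93) = 0.93
Q ⊗ Q = max(0, 0.38 + 0.38 − 1) = max(0, -0.24) = 0.00
(Q ⊗ Q) ⊕ P = min(1, 0.00 + 0.55) = min(1, 0.55) = 0.55
¬Q = 1 − 0.38 = 0.62
¬¬Q = 1 − 0.62 = 0.38
¬¬Q ⊗ Q = max(0, 0.38 + 0.38 − 1) = max(0, -0.24) = 0.00
((Q ⊗ Q) ⊕ P) ⊕ (¬¬Q ⊗ Q) = min(1, 0.55 + 0.00) = min(1, 0.55) = 0.55
¬(((Q ⊗ Q) ⊕ P) ⊕ (¬¬Q ⊗ Q)) = 1 − 0.55 = 0.45
(¬¬P ⊕ Q) ⊗ ¬(((Q ⊗ Q) ⊕ P) ⊕ (¬¬Q ⊗ Q)) = max(0, 0.93 + 0.45 − 1) = max(0, 0.38) = 0.38
((¬¬P ⊕ Q) ⊗ ¬(((Q ⊗ Q) ⊕ P) ⊕ (¬¬Q ⊗ Q))) ⊕ P = min(1, 0.38 + 0.55) = min(1, 0.93) = 0.93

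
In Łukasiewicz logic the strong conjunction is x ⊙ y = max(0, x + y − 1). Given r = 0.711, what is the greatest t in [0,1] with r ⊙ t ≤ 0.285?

The residuum of the Łukasiewicz t-norm gives the supremum: min(1, 1 − 0.711 + 0.285).
1 − 0.711 + 0.285 = 0.574, so t = min(1, 0.574) = 0.574.
Check: 0.711 ⊙ 0.574 = max(0, 0.285) = 0.285 ≤ 0.285.

0.574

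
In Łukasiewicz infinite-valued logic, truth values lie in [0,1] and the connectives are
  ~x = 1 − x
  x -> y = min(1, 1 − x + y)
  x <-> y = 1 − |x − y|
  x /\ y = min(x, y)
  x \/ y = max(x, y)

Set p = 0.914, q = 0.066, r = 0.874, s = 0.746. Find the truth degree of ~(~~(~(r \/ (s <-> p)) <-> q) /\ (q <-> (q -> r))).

s <-> p = 1 − |0.746 − 0.914| = 1 − 0.168 = 0.832
r \/ (s <-> p) = max(0.874, 0.832) = 0.874
~(r \/ (s <-> p)) = 1 − 0.874 = 0.126
~(r \/ (s <-> p)) <-> q = 1 − |0.126 − 0.066| = 1 − 0.060 = 0.940
~(~(r \/ (s <-> p)) <-> q) = 1 − 0.940 = 0.060
~~(~(r \/ (s <-> p)) <-> q) = 1 − 0.060 = 0.940
q -> r = min(1, 1 − 0.066 + 0.874) = min(1, 1.808) = 1.000
q <-> (q -> r) = 1 − |0.066 − 1.000| = 1 − 0.934 = 0.066
~~(~(r \/ (s <-> p)) <-> q) /\ (q <-> (q -> r)) = min(0.940, 0.066) = 0.066
~(~~(~(r \/ (s <-> p)) <-> q) /\ (q <-> (q -> r))) = 1 − 0.066 = 0.934

0.934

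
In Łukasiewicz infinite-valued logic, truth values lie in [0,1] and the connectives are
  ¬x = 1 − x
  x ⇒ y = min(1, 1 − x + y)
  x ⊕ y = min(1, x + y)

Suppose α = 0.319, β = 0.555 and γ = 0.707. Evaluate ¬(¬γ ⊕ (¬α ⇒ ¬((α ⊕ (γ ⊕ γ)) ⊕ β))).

0.388

¬γ = 1 − 0.707 = 0.293
¬α = 1 − 0.319 = 0.681
γ ⊕ γ = min(1, 0.707 + 0.707) = min(1, 1.414) = 1.000
α ⊕ (γ ⊕ γ) = min(1, 0.319 + 1.000) = min(1, 1.319) = 1.000
(α ⊕ (γ ⊕ γ)) ⊕ β = min(1, 1.000 + 0.555) = min(1, 1.555) = 1.000
¬((α ⊕ (γ ⊕ γ)) ⊕ β) = 1 − 1.000 = 0.000
¬α ⇒ ¬((α ⊕ (γ ⊕ γ)) ⊕ β) = min(1, 1 − 0.681 + 0.000) = min(1, 0.319) = 0.319
¬γ ⊕ (¬α ⇒ ¬((α ⊕ (γ ⊕ γ)) ⊕ β)) = min(1, 0.293 + 0.319) = min(1, 0.612) = 0.612
¬(¬γ ⊕ (¬α ⇒ ¬((α ⊕ (γ ⊕ γ)) ⊕ β))) = 1 − 0.612 = 0.388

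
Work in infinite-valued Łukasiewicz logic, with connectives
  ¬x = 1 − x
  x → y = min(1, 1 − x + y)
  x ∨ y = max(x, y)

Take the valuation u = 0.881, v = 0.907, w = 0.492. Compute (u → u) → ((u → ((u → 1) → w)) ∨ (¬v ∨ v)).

u → u = min(1, 1 − 0.881 + 0.881) = min(1, 1.000) = 1.000
u → 1 = min(1, 1 − 0.881 + 1.000) = min(1, 1.119) = 1.000
(u → 1) → w = min(1, 1 − 1.000 + 0.492) = min(1, 0.492) = 0.492
u → ((u → 1) → w) = min(1, 1 − 0.881 + 0.492) = min(1, 0.611) = 0.611
¬v = 1 − 0.907 = 0.093
¬v ∨ v = max(0.093, 0.907) = 0.907
(u → ((u → 1) → w)) ∨ (¬v ∨ v) = max(0.611, 0.907) = 0.907
(u → u) → ((u → ((u → 1) → w)) ∨ (¬v ∨ v)) = min(1, 1 − 1.000 + 0.907) = min(1, 0.907) = 0.907

0.907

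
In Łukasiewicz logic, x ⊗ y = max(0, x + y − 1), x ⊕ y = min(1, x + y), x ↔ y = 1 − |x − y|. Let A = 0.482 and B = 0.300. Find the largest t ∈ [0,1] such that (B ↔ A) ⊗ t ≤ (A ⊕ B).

B ↔ A = 1 − |0.300 − 0.482| = 1 − 0.182 = 0.818
So the left factor is B ↔ A = 0.818.
A ⊕ B = min(1, 0.482 + 0.300) = min(1, 0.782) = 0.782
So the right-hand bound is A ⊕ B = 0.782.
The residuum of the Łukasiewicz t-norm gives the supremum: min(1, 1 − 0.818 + 0.782).
1 − 0.818 + 0.782 = 0.964, so t = min(1, 0.964) = 0.964.
Check: 0.818 ⊗ 0.964 = max(0, 0.782) = 0.782 ≤ 0.782.

0.964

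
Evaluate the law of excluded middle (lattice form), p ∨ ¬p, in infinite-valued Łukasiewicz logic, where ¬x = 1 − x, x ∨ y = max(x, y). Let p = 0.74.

¬p = 1 − 0.74 = 0.26
p ∨ ¬p = max(0.74, 0.26) = 0.74
(The value 0.74 < 1 shows this instance is not satisfied; not a Ł∞-tautology — its value is max(a, 1−a).)

0.74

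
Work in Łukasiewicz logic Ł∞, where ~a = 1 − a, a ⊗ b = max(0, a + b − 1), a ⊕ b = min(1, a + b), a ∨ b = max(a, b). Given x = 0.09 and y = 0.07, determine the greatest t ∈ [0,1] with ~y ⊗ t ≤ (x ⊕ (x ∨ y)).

~y = 1 − 0.07 = 0.93
So the left factor is ~y = 0.93.
x ∨ y = max(0.09, 0.07) = 0.09
x ⊕ (x ∨ y) = min(1, 0.09 + 0.09) = min(1, 0.18) = 0.18
So the right-hand bound is x ⊕ (x ∨ y) = 0.18.
The residuum of the Łukasiewicz t-norm gives the supremum: min(1, 1 − 0.93 + 0.18).
1 − 0.93 + 0.18 = 0.25, so t = min(1, 0.25) = 0.25.
Check: 0.93 ⊗ 0.25 = max(0, 0.18) = 0.18 ≤ 0.18.

0.25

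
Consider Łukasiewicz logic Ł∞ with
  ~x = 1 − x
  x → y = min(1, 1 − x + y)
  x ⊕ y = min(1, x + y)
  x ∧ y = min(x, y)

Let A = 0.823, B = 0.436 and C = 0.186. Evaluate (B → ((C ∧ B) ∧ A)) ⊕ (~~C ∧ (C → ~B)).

C ∧ B = min(0.186, 0.436) = 0.186
(C ∧ B) ∧ A = min(0.186, 0.823) = 0.186
B → ((C ∧ B) ∧ A) = min(1, 1 − 0.436 + 0.186) = min(1, 0.750) = 0.750
~C = 1 − 0.186 = 0.814
~~C = 1 − 0.814 = 0.186
~B = 1 − 0.436 = 0.564
C → ~B = min(1, 1 − 0.186 + 0.564) = min(1, 1.378) = 1.000
~~C ∧ (C → ~B) = min(0.186, 1.000) = 0.186
(B → ((C ∧ B) ∧ A)) ⊕ (~~C ∧ (C → ~B)) = min(1, 0.750 + 0.186) = min(1, 0.936) = 0.936

0.936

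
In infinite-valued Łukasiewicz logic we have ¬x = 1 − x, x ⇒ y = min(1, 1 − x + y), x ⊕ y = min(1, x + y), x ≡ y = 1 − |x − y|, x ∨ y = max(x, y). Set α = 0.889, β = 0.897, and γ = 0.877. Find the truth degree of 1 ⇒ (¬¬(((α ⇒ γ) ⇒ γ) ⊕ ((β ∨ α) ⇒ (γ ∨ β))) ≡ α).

0.889

α ⇒ γ = min(1, 1 − 0.889 + 0.877) = min(1, 0.988) = 0.988
(α ⇒ γ) ⇒ γ = min(1, 1 − 0.988 + 0.877) = min(1, 0.889) = 0.889
β ∨ α = max(0.897, 0.889) = 0.897
γ ∨ β = max(0.877, 0.897) = 0.897
(β ∨ α) ⇒ (γ ∨ β) = min(1, 1 − 0.897 + 0.897) = min(1, 1.000) = 1.000
((α ⇒ γ) ⇒ γ) ⊕ ((β ∨ α) ⇒ (γ ∨ β)) = min(1, 0.889 + 1.000) = min(1, 1.889) = 1.000
¬(((α ⇒ γ) ⇒ γ) ⊕ ((β ∨ α) ⇒ (γ ∨ β))) = 1 − 1.000 = 0.000
¬¬(((α ⇒ γ) ⇒ γ) ⊕ ((β ∨ α) ⇒ (γ ∨ β))) = 1 − 0.000 = 1.000
¬¬(((α ⇒ γ) ⇒ γ) ⊕ ((β ∨ α) ⇒ (γ ∨ β))) ≡ α = 1 − |1.000 − 0.889| = 1 − 0.111 = 0.889
1 ⇒ (¬¬(((α ⇒ γ) ⇒ γ) ⊕ ((β ∨ α) ⇒ (γ ∨ β))) ≡ α) = min(1, 1 − 1.000 + 0.889) = min(1, 0.889) = 0.889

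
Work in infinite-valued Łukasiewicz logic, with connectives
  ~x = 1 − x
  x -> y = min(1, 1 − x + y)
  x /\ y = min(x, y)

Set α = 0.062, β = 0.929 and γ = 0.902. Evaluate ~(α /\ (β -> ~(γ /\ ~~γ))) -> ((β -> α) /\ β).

0.195

~γ = 1 − 0.902 = 0.098
~~γ = 1 − 0.098 = 0.902
γ /\ ~~γ = min(0.902, 0.902) = 0.902
~(γ /\ ~~γ) = 1 − 0.902 = 0.098
β -> ~(γ /\ ~~γ) = min(1, 1 − 0.929 + 0.098) = min(1, 0.169) = 0.169
α /\ (β -> ~(γ /\ ~~γ)) = min(0.062, 0.169) = 0.062
~(α /\ (β -> ~(γ /\ ~~γ))) = 1 − 0.062 = 0.938
β -> α = min(1, 1 − 0.929 + 0.062) = min(1, 0.133) = 0.133
(β -> α) /\ β = min(0.133, 0.929) = 0.133
~(α /\ (β -> ~(γ /\ ~~γ))) -> ((β -> α) /\ β) = min(1, 1 − 0.938 + 0.133) = min(1, 0.195) = 0.195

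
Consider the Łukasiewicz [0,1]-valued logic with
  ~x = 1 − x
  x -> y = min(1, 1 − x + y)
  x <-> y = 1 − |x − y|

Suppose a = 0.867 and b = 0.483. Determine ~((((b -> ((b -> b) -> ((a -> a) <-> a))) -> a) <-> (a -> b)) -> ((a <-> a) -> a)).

b -> b = min(1, 1 − 0.483 + 0.483) = min(1, 1.000) = 1.000
a -> a = min(1, 1 − 0.867 + 0.867) = min(1, 1.000) = 1.000
(a -> a) <-> a = 1 − |1.000 − 0.867| = 1 − 0.133 = 0.867
(b -> b) -> ((a -> a) <-> a) = min(1, 1 − 1.000 + 0.867) = min(1, 0.867) = 0.867
b -> ((b -> b) -> ((a -> a) <-> a)) = min(1, 1 − 0.483 + 0.867) = min(1, 1.384) = 1.000
(b -> ((b -> b) -> ((a -> a) <-> a))) -> a = min(1, 1 − 1.000 + 0.867) = min(1, 0.867) = 0.867
a -> b = min(1, 1 − 0.867 + 0.483) = min(1, 0.616) = 0.616
((b -> ((b -> b) -> ((a -> a) <-> a))) -> a) <-> (a -> b) = 1 − |0.867 − 0.616| = 1 − 0.251 = 0.749
a <-> a = 1 − |0.867 − 0.867| = 1 − 0.000 = 1.000
(a <-> a) -> a = min(1, 1 − 1.000 + 0.867) = min(1, 0.867) = 0.867
(((b -> ((b -> b) -> ((a -> a) <-> a))) -> a) <-> (a -> b)) -> ((a <-> a) -> a) = min(1, 1 − 0.749 + 0.867) = min(1, 1.118) = 1.000
~((((b -> ((b -> b) -> ((a -> a) <-> a))) -> a) <-> (a -> b)) -> ((a <-> a) -> a)) = 1 − 1.000 = 0.000

0.000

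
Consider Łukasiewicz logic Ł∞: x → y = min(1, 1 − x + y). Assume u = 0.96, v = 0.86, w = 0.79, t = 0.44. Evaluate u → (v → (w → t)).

0.83

w → t = min(1, 1 − 0.79 + 0.44) = min(1, 0.65) = 0.65
v → (w → t) = min(1, 1 − 0.86 + 0.65) = min(1, 0.79) = 0.79
u → (v → (w → t)) = min(1, 1 − 0.96 + 0.79) = min(1, 0.83) = 0.83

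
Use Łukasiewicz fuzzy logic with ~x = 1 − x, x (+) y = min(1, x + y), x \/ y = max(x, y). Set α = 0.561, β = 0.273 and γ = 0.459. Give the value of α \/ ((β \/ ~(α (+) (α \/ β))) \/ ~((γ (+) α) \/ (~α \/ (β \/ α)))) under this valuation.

α \/ β = max(0.561, 0.273) = 0.561
α (+) (α \/ β) = min(1, 0.561 + 0.561) = min(1, 1.122) = 1.000
~(α (+) (α \/ β)) = 1 − 1.000 = 0.000
β \/ ~(α (+) (α \/ β)) = max(0.273, 0.000) = 0.273
γ (+) α = min(1, 0.459 + 0.561) = min(1, 1.020) = 1.000
~α = 1 − 0.561 = 0.439
β \/ α = max(0.273, 0.561) = 0.561
~α \/ (β \/ α) = max(0.439, 0.561) = 0.561
(γ (+) α) \/ (~α \/ (β \/ α)) = max(1.000, 0.561) = 1.000
~((γ (+) α) \/ (~α \/ (β \/ α))) = 1 − 1.000 = 0.000
(β \/ ~(α (+) (α \/ β))) \/ ~((γ (+) α) \/ (~α \/ (β \/ α))) = max(0.273, 0.000) = 0.273
α \/ ((β \/ ~(α (+) (α \/ β))) \/ ~((γ (+) α) \/ (~α \/ (β \/ α)))) = max(0.561, 0.273) = 0.561

0.561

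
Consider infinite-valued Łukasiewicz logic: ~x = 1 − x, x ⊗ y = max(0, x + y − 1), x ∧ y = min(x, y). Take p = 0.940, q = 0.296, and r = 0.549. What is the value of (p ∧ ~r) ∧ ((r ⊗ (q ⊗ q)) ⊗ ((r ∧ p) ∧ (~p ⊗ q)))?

0.000

~r = 1 − 0.549 = 0.451
p ∧ ~r = min(0.940, 0.451) = 0.451
q ⊗ q = max(0, 0.296 + 0.296 − 1) = max(0, -0.408) = 0.000
r ⊗ (q ⊗ q) = max(0, 0.549 + 0.000 − 1) = max(0, -0.451) = 0.000
r ∧ p = min(0.549, 0.940) = 0.549
~p = 1 − 0.940 = 0.060
~p ⊗ q = max(0, 0.060 + 0.296 − 1) = max(0, -0.644) = 0.000
(r ∧ p) ∧ (~p ⊗ q) = min(0.549, 0.000) = 0.000
(r ⊗ (q ⊗ q)) ⊗ ((r ∧ p) ∧ (~p ⊗ q)) = max(0, 0.000 + 0.000 − 1) = max(0, -1.000) = 0.000
(p ∧ ~r) ∧ ((r ⊗ (q ⊗ q)) ⊗ ((r ∧ p) ∧ (~p ⊗ q))) = min(0.451, 0.000) = 0.000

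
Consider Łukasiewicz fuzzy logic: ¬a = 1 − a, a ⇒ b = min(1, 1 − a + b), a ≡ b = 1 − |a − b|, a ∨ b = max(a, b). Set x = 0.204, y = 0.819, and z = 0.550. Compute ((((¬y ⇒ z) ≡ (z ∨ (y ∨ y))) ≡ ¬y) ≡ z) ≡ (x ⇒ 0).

0.984

¬y = 1 − 0.819 = 0.181
¬y ⇒ z = min(1, 1 − 0.181 + 0.550) = min(1, 1.369) = 1.000
y ∨ y = max(0.819, 0.819) = 0.819
z ∨ (y ∨ y) = max(0.550, 0.819) = 0.819
(¬y ⇒ z) ≡ (z ∨ (y ∨ y)) = 1 − |1.000 − 0.819| = 1 − 0.181 = 0.819
((¬y ⇒ z) ≡ (z ∨ (y ∨ y))) ≡ ¬y = 1 − |0.819 − 0.181| = 1 − 0.638 = 0.362
(((¬y ⇒ z) ≡ (z ∨ (y ∨ y))) ≡ ¬y) ≡ z = 1 − |0.362 − 0.550| = 1 − 0.188 = 0.812
x ⇒ 0 = min(1, 1 − 0.204 + 0.000) = min(1, 0.796) = 0.796
((((¬y ⇒ z) ≡ (z ∨ (y ∨ y))) ≡ ¬y) ≡ z) ≡ (x ⇒ 0) = 1 − |0.812 − 0.796| = 1 − 0.016 = 0.984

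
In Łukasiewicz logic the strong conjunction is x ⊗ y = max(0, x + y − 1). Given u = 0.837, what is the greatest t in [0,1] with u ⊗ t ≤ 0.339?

0.502

The residuum of the Łukasiewicz t-norm gives the supremum: min(1, 1 − 0.837 + 0.339).
1 − 0.837 + 0.339 = 0.502, so t = min(1, 0.502) = 0.502.
Check: 0.837 ⊗ 0.502 = max(0, 0.339) = 0.339 ≤ 0.339.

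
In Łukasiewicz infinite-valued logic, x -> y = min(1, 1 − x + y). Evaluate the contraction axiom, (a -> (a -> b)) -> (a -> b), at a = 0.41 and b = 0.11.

0.70

a -> b = min(1, 1 − 0.41 + 0.11) = min(1, 0.70) = 0.70
a -> (a -> b) = min(1, 1 − 0.41 + 0.70) = min(1, 1.29) = 1.00
(a -> (a -> b)) -> (a -> b) = min(1, 1 − 1.00 + 0.70) = min(1, 0.70) = 0.70
(The value 0.70 < 1 shows this instance is not satisfied; fails in Ł∞ (the t-norm is not idempotent).)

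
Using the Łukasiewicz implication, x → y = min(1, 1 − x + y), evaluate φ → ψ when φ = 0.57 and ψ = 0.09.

φ → ψ = min(1, 1 − 0.57 + 0.09) = min(1, 0.52) = 0.52
For comparison, the Gödel implication (1 if x ≤ y else y) would give 0.09.

0.52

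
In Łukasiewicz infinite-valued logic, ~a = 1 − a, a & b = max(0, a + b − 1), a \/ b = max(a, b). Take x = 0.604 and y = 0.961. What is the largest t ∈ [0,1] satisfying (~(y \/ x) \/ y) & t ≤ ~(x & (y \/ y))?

y \/ x = max(0.961, 0.604) = 0.961
~(y \/ x) = 1 − 0.961 = 0.039
~(y \/ x) \/ y = max(0.039, 0.961) = 0.961
So the left factor is ~(y \/ x) \/ y = 0.961.
y \/ y = max(0.961, 0.961) = 0.961
x & (y \/ y) = max(0, 0.604 + 0.961 − 1) = max(0, 0.565) = 0.565
~(x & (y \/ y)) = 1 − 0.565 = 0.435
So the right-hand bound is ~(x & (y \/ y)) = 0.435.
The residuum of the Łukasiewicz t-norm gives the supremum: min(1, 1 − 0.961 + 0.435).
1 − 0.961 + 0.435 = 0.474, so t = min(1, 0.474) = 0.474.
Check: 0.961 & 0.474 = max(0, 0.435) = 0.435 ≤ 0.435.

0.474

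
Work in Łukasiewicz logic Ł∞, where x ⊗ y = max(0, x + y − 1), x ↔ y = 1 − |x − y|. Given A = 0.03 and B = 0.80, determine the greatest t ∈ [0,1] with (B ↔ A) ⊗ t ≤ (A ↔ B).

1.00

B ↔ A = 1 − |0.80 − 0.03| = 1 − 0.77 = 0.23
So the left factor is B ↔ A = 0.23.
A ↔ B = 1 − |0.03 − 0.80| = 1 − 0.77 = 0.23
So the right-hand bound is A ↔ B = 0.23.
The residuum of the Łukasiewicz t-norm gives the supremum: min(1, 1 − 0.23 + 0.23).
1 − 0.23 + 0.23 = 1.00, so t = min(1, 1.00) = 1.00.
Check: 0.23 ⊗ 1.00 = max(0, 0.23) = 0.23 ≤ 0.23.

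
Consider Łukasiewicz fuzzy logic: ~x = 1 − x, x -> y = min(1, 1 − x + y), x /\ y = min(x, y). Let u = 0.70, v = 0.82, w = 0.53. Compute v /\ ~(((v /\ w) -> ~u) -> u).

0.07

v /\ w = min(0.82, 0.53) = 0.53
~u = 1 − 0.70 = 0.30
(v /\ w) -> ~u = min(1, 1 − 0.53 + 0.30) = min(1, 0.77) = 0.77
((v /\ w) -> ~u) -> u = min(1, 1 − 0.77 + 0.70) = min(1, 0.93) = 0.93
~(((v /\ w) -> ~u) -> u) = 1 − 0.93 = 0.07
v /\ ~(((v /\ w) -> ~u) -> u) = min(0.82, 0.07) = 0.07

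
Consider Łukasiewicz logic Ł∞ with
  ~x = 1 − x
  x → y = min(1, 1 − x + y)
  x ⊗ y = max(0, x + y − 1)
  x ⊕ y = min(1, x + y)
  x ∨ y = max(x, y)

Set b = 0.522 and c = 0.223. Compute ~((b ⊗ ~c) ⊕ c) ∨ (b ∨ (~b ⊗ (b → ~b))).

0.522

~c = 1 − 0.223 = 0.777
b ⊗ ~c = max(0, 0.522 + 0.777 − 1) = max(0, 0.299) = 0.299
(b ⊗ ~c) ⊕ c = min(1, 0.299 + 0.223) = min(1, 0.522) = 0.522
~((b ⊗ ~c) ⊕ c) = 1 − 0.522 = 0.478
~b = 1 − 0.522 = 0.478
b → ~b = min(1, 1 − 0.522 + 0.478) = min(1, 0.956) = 0.956
~b ⊗ (b → ~b) = max(0, 0.478 + 0.956 − 1) = max(0, 0.434) = 0.434
b ∨ (~b ⊗ (b → ~b)) = max(0.522, 0.434) = 0.522
~((b ⊗ ~c) ⊕ c) ∨ (b ∨ (~b ⊗ (b → ~b))) = max(0.478, 0.522) = 0.522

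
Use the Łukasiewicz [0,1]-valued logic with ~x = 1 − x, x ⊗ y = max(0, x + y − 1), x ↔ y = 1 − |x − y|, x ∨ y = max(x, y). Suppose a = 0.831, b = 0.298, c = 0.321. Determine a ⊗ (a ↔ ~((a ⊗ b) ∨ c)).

0.679

a ⊗ b = max(0, 0.831 + 0.298 − 1) = max(0, 0.129) = 0.129
(a ⊗ b) ∨ c = max(0.129, 0.321) = 0.321
~((a ⊗ b) ∨ c) = 1 − 0.321 = 0.679
a ↔ ~((a ⊗ b) ∨ c) = 1 − |0.831 − 0.679| = 1 − 0.152 = 0.848
a ⊗ (a ↔ ~((a ⊗ b) ∨ c)) = max(0, 0.831 + 0.848 − 1) = max(0, 0.679) = 0.679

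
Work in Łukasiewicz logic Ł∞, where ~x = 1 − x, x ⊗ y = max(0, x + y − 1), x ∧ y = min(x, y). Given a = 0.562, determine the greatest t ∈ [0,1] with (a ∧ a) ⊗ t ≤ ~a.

a ∧ a = min(0.562, 0.562) = 0.562
So the left factor is a ∧ a = 0.562.
~a = 1 − 0.562 = 0.438
So the right-hand bound is ~a = 0.438.
The residuum of the Łukasiewicz t-norm gives the supremum: min(1, 1 − 0.562 + 0.438).
1 − 0.562 + 0.438 = 0.876, so t = min(1, 0.876) = 0.876.
Check: 0.562 ⊗ 0.876 = max(0, 0.438) = 0.438 ≤ 0.438.

0.876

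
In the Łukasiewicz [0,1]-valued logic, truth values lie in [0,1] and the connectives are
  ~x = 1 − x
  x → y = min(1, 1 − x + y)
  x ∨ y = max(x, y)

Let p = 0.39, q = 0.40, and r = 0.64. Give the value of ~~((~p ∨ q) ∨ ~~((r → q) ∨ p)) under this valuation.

~p = 1 − 0.39 = 0.61
~p ∨ q = max(0.61, 0.40) = 0.61
r → q = min(1, 1 − 0.64 + 0.40) = min(1, 0.76) = 0.76
(r → q) ∨ p = max(0.76, 0.39) = 0.76
~((r → q) ∨ p) = 1 − 0.76 = 0.24
~~((r → q) ∨ p) = 1 − 0.24 = 0.76
(~p ∨ q) ∨ ~~((r → q) ∨ p) = max(0.61, 0.76) = 0.76
~((~p ∨ q) ∨ ~~((r → q) ∨ p)) = 1 − 0.76 = 0.24
~~((~p ∨ q) ∨ ~~((r → q) ∨ p)) = 1 − 0.24 = 0.76

0.76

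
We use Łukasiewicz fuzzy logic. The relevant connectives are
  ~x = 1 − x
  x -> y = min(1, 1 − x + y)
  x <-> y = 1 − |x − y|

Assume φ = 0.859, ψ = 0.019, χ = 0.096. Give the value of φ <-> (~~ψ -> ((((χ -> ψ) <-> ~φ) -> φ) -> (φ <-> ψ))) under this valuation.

~ψ = 1 − 0.019 = 0.981
~~ψ = 1 − 0.981 = 0.019
χ -> ψ = min(1, 1 − 0.096 + 0.019) = min(1, 0.923) = 0.923
~φ = 1 − 0.859 = 0.141
(χ -> ψ) <-> ~φ = 1 − |0.923 − 0.141| = 1 − 0.782 = 0.218
((χ -> ψ) <-> ~φ) -> φ = min(1, 1 − 0.218 + 0.859) = min(1, 1.641) = 1.000
φ <-> ψ = 1 − |0.859 − 0.019| = 1 − 0.840 = 0.160
(((χ -> ψ) <-> ~φ) -> φ) -> (φ <-> ψ) = min(1, 1 − 1.000 + 0.160) = min(1, 0.160) = 0.160
~~ψ -> ((((χ -> ψ) <-> ~φ) -> φ) -> (φ <-> ψ)) = min(1, 1 − 0.019 + 0.160) = min(1, 1.141) = 1.000
φ <-> (~~ψ -> ((((χ -> ψ) <-> ~φ) -> φ) -> (φ <-> ψ))) = 1 − |0.859 − 1.000| = 1 − 0.141 = 0.859

0.859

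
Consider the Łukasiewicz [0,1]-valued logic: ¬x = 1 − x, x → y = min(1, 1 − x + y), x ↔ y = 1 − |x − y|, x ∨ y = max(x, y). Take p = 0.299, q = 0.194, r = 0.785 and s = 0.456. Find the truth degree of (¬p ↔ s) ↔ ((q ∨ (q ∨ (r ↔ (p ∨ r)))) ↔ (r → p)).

¬p = 1 − 0.299 = 0.701
¬p ↔ s = 1 − |0.701 − 0.456| = 1 − 0.245 = 0.755
p ∨ r = max(0.299, 0.785) = 0.785
r ↔ (p ∨ r) = 1 − |0.785 − 0.785| = 1 − 0.000 = 1.000
q ∨ (r ↔ (p ∨ r)) = max(0.194, 1.000) = 1.000
q ∨ (q ∨ (r ↔ (p ∨ r))) = max(0.194, 1.000) = 1.000
r → p = min(1, 1 − 0.785 + 0.299) = min(1, 0.514) = 0.514
(q ∨ (q ∨ (r ↔ (p ∨ r)))) ↔ (r → p) = 1 − |1.000 − 0.514| = 1 − 0.486 = 0.514
(¬p ↔ s) ↔ ((q ∨ (q ∨ (r ↔ (p ∨ r)))) ↔ (r → p)) = 1 − |0.755 − 0.514| = 1 − 0.241 = 0.759

0.759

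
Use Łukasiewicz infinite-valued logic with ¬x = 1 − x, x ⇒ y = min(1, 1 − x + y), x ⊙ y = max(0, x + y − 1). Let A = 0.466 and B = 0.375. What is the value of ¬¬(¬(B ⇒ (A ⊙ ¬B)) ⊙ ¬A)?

¬B = 1 − 0.375 = 0.625
A ⊙ ¬B = max(0, 0.466 + 0.625 − 1) = max(0, 0.091) = 0.091
B ⇒ (A ⊙ ¬B) = min(1, 1 − 0.375 + 0.091) = min(1, 0.716) = 0.716
¬(B ⇒ (A ⊙ ¬B)) = 1 − 0.716 = 0.284
¬A = 1 − 0.466 = 0.534
¬(B ⇒ (A ⊙ ¬B)) ⊙ ¬A = max(0, 0.284 + 0.534 − 1) = max(0, -0.182) = 0.000
¬(¬(B ⇒ (A ⊙ ¬B)) ⊙ ¬A) = 1 − 0.000 = 1.000
¬¬(¬(B ⇒ (A ⊙ ¬B)) ⊙ ¬A) = 1 − 1.000 = 0.000

0.000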